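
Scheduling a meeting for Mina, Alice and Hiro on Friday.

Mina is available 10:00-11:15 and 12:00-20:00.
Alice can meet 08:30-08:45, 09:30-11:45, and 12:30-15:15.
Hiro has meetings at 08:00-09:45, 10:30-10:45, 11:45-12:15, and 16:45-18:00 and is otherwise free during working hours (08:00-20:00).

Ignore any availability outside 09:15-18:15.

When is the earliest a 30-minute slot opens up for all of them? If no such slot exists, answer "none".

Hiro free within 08:00–20:00: 09:45–10:30, 10:45–11:45, 12:15–16:45, 18:00–20:00.
Mina ∩ Alice: 10:00–11:15, 12:30–15:15.
Mina ∩ Alice ∩ Hiro: 10:00–10:30, 10:45–11:15, 12:30–15:15.
Restricted to 09:15–18:15: 10:00–10:30, 10:45–11:15, 12:30–15:15.
Windows ≥ 30 min: 10:00–10:30, 10:45–11:15, 12:30–15:15.
Earliest such window starts at 10:00.

10:00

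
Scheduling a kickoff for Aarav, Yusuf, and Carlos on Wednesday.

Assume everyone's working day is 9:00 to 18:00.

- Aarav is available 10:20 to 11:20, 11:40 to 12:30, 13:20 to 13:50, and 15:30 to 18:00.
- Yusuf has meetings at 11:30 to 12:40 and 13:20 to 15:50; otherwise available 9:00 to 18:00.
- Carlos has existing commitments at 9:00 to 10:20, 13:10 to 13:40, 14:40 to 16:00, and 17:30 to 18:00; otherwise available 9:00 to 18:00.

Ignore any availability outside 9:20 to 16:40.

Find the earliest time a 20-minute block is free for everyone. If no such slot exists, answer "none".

10:20

Yusuf free within 09:00–18:00: 09:00–11:30, 12:40–13:20, 15:50–18:00.
Carlos free within 09:00–18:00: 10:20–13:10, 13:40–14:40, 16:00–17:30.
Aarav ∩ Yusuf: 10:20–11:20, 15:50–18:00.
Aarav ∩ Yusuf ∩ Carlos: 10:20–11:20, 16:00–17:30.
Restricted to 09:20–16:40: 10:20–11:20, 16:00–16:40.
Windows ≥ 20 min: 10:20–11:20, 16:00–16:40.
Earliest such window starts at 10:20.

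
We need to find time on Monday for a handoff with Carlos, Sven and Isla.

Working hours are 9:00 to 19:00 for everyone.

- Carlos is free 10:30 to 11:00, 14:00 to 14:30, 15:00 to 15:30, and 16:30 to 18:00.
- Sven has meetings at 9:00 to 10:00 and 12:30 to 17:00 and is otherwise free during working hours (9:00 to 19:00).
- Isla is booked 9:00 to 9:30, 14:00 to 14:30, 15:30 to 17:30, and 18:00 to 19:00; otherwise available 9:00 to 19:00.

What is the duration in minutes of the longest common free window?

Sven free within 09:00–19:00: 10:00–12:30, 17:00–19:00.
Isla free within 09:00–19:00: 09:30–14:00, 14:30–15:30, 17:30–18:00.
Carlos ∩ Sven: 10:30–11:00, 17:00–18:00.
Carlos ∩ Sven ∩ Isla: 10:30–11:00, 17:30–18:00.
Common window lengths: 30, 30 min; longest is 30.

30 minutes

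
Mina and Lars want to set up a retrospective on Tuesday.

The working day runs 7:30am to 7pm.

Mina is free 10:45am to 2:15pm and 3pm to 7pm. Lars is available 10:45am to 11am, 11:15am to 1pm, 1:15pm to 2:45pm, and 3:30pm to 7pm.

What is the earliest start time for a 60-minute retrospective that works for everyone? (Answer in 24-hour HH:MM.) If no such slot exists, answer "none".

11:15

Mina ∩ Lars: 10:45–11:00, 11:15–13:00, 13:15–14:15, 15:30–19:00.
Windows ≥ 60 min: 11:15–13:00, 13:15–14:15, 15:30–19:00.
Earliest such window starts at 11:15.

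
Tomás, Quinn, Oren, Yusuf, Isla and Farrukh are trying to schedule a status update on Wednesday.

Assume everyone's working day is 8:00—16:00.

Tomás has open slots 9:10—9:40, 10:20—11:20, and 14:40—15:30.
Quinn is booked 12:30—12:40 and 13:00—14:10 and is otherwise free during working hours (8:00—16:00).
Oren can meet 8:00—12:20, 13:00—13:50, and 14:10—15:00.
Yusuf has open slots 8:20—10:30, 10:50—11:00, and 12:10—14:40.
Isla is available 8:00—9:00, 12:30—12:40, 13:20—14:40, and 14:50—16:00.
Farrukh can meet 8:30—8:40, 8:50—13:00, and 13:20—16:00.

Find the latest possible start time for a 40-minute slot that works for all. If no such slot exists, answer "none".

none

Quinn free within 08:00–16:00: 08:00–12:30, 12:40–13:00, 14:10–16:00.
Tomás ∩ Quinn: 09:10–09:40, 10:20–11:20, 14:40–15:30.
Tomás ∩ Quinn ∩ Oren: 09:10–09:40, 10:20–11:20, 14:40–15:00.
Tomás ∩ Quinn ∩ Oren ∩ Yusuf: 09:10–09:40, 10:20–10:30, 10:50–11:00.
Tomás ∩ Quinn ∩ Oren ∩ Yusuf ∩ Isla: (none).
Tomás ∩ Quinn ∩ Oren ∩ Yusuf ∩ Isla ∩ Farrukh: (none).
Windows ≥ 40 min: (none).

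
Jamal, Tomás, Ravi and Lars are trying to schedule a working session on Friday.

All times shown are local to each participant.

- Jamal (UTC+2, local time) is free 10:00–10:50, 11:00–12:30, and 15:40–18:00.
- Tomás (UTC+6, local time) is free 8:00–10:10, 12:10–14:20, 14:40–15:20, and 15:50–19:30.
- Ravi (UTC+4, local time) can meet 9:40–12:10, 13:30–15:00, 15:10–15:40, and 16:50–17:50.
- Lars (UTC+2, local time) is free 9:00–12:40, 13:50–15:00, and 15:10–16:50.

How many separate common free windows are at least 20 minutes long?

1

Jamal → UTC: 08:00–08:50, 09:00–10:30, 13:40–16:00.
Tomás → UTC: 02:00–04:10, 06:10–08:20, 08:40–09:20, 09:50–13:30.
Ravi → UTC: 05:40–08:10, 09:30–11:00, 11:10–11:40, 12:50–13:50.
Lars → UTC: 07:00–10:40, 11:50–13:00, 13:10–14:50.
Jamal ∩ Tomás: 08:00–08:20, 08:40–08:50, 09:00–09:20, 09:50–10:30.
Jamal ∩ Tomás ∩ Ravi: 08:00–08:10, 09:50–10:30.
Jamal ∩ Tomás ∩ Ravi ∩ Lars: 08:00–08:10, 09:50–10:30.
Windows ≥ 20 min: 09:50–10:30.
That's 1 window.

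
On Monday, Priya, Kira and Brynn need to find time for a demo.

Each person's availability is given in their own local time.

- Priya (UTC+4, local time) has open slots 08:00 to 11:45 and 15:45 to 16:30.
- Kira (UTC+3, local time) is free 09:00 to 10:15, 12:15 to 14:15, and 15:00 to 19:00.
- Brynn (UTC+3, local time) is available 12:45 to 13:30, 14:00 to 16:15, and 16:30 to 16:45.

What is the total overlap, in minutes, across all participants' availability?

30 minutes

Priya → UTC: 04:00–07:45, 11:45–12:30.
Kira → UTC: 06:00–07:15, 09:15–11:15, 12:00–16:00.
Brynn → UTC: 09:45–10:30, 11:00–13:15, 13:30–13:45.
Priya ∩ Kira: 06:00–07:15, 12:00–12:30.
Priya ∩ Kira ∩ Brynn: 12:00–12:30.
Total common minutes: 30.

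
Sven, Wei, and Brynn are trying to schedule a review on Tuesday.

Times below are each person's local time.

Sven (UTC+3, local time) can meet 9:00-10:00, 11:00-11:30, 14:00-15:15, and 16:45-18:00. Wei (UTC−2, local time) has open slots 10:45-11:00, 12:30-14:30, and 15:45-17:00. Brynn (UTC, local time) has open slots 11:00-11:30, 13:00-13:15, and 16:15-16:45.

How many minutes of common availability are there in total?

Sven → UTC: 06:00–07:00, 08:00–08:30, 11:00–12:15, 13:45–15:00.
Wei → UTC: 12:45–13:00, 14:30–16:30, 17:45–19:00.
Brynn → UTC: 11:00–11:30, 13:00–13:15, 16:15–16:45.
Sven ∩ Wei: 14:30–15:00.
Sven ∩ Wei ∩ Brynn: (none).
Total common minutes: 0.

0 minutes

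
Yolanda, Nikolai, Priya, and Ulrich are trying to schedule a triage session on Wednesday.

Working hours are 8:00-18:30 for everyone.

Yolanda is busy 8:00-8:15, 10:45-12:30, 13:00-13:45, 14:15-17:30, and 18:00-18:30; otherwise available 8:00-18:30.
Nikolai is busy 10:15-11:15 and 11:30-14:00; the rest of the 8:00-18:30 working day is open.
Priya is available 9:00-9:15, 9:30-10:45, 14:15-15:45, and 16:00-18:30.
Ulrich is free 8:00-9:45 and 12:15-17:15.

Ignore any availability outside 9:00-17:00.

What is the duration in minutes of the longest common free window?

15 minutes

Yolanda free within 08:00–18:30: 08:15–10:45, 12:30–13:00, 13:45–14:15, 17:30–18:00.
Nikolai free within 08:00–18:30: 08:00–10:15, 11:15–11:30, 14:00–18:30.
Yolanda ∩ Nikolai: 08:15–10:15, 14:00–14:15, 17:30–18:00.
Yolanda ∩ Nikolai ∩ Priya: 09:00–09:15, 09:30–10:15, 17:30–18:00.
Yolanda ∩ Nikolai ∩ Priya ∩ Ulrich: 09:00–09:15, 09:30–09:45.
Restricted to 09:00–17:00: 09:00–09:15, 09:30–09:45.
Common window lengths: 15, 15 min; longest is 15.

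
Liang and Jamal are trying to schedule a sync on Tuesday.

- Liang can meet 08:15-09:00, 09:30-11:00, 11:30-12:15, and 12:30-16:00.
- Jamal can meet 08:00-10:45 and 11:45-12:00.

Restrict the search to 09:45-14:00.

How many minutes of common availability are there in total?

75 minutes

Liang ∩ Jamal: 08:15–09:00, 09:30–10:45, 11:45–12:00.
Restricted to 09:45–14:00: 09:45–10:45, 11:45–12:00.
Total common minutes: 60 + 15 = 75.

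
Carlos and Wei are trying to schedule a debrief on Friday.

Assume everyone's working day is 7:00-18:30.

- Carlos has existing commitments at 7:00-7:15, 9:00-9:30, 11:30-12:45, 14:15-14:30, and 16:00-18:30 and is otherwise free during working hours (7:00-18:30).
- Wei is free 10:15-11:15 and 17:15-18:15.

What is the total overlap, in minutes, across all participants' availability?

Carlos free within 07:00–18:30: 07:15–09:00, 09:30–11:30, 12:45–14:15, 14:30–16:00.
Carlos ∩ Wei: 10:15–11:15.
Total common minutes: 60.

60 minutes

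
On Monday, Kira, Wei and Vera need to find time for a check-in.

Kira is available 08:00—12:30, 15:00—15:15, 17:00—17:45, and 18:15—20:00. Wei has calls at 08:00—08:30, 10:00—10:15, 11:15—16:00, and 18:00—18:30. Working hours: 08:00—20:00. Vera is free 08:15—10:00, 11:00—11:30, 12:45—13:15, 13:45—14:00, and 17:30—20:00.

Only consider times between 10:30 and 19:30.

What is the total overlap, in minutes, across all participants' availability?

Wei free within 08:00–20:00: 08:30–10:00, 10:15–11:15, 16:00–18:00, 18:30–20:00.
Kira ∩ Wei: 08:30–10:00, 10:15–11:15, 17:00–17:45, 18:30–20:00.
Kira ∩ Wei ∩ Vera: 08:30–10:00, 11:00–11:15, 17:30–17:45, 18:30–20:00.
Restricted to 10:30–19:30: 11:00–11:15, 17:30–17:45, 18:30–19:30.
Total common minutes: 15 + 15 + 60 = 90.

90 minutes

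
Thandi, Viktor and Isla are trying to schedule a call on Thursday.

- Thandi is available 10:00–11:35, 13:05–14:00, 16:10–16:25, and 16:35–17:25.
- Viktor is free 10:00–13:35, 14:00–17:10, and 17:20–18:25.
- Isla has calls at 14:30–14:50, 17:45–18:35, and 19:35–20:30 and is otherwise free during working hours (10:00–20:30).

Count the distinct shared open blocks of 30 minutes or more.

Isla free within 10:00–20:30: 10:00–14:30, 14:50–17:45, 18:35–19:35.
Thandi ∩ Viktor: 10:00–11:35, 13:05–13:35, 16:10–16:25, 16:35–17:10, 17:20–17:25.
Thandi ∩ Viktor ∩ Isla: 10:00–11:35, 13:05–13:35, 16:10–16:25, 16:35–17:10, 17:20–17:25.
Windows ≥ 30 min: 10:00–11:35, 13:05–13:35, 16:35–17:10.
That's 3 windows.

3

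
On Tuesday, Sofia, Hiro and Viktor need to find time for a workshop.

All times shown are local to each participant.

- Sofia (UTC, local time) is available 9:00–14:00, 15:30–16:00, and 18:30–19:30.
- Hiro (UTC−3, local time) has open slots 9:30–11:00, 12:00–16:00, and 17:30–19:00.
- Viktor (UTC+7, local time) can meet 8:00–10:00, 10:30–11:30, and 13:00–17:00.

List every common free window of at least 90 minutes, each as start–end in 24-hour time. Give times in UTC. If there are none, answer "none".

Sofia → UTC: 09:00–14:00, 15:30–16:00, 18:30–19:30.
Hiro → UTC: 12:30–14:00, 15:00–19:00, 20:30–22:00.
Viktor → UTC: 01:00–03:00, 03:30–04:30, 06:00–10:00.
Sofia ∩ Hiro: 12:30–14:00, 15:30–16:00, 18:30–19:00.
Sofia ∩ Hiro ∩ Viktor: (none).
Windows ≥ 90 min: (none).

none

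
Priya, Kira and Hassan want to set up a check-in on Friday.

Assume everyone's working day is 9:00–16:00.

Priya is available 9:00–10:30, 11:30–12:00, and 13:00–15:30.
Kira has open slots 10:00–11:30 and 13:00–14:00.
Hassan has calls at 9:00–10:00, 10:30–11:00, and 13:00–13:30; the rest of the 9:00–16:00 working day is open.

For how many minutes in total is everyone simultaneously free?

60 minutes

Hassan free within 09:00–16:00: 10:00–10:30, 11:00–13:00, 13:30–16:00.
Priya ∩ Kira: 10:00–10:30, 13:00–14:00.
Priya ∩ Kira ∩ Hassan: 10:00–10:30, 13:30–14:00.
Total common minutes: 30 + 30 = 60.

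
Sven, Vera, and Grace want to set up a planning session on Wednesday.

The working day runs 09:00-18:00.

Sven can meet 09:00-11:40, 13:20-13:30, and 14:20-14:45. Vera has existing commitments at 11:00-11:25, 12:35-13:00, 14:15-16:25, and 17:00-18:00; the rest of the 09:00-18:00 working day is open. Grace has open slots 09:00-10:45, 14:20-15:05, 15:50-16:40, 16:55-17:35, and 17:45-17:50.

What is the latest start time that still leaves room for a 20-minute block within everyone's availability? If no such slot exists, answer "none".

10:25

Vera free within 09:00–18:00: 09:00–11:00, 11:25–12:35, 13:00–14:15, 16:25–17:00.
Sven ∩ Vera: 09:00–11:00, 11:25–11:40, 13:20–13:30.
Sven ∩ Vera ∩ Grace: 09:00–10:45.
Windows ≥ 20 min: 09:00–10:45.
Latest start in the last window 09:00–10:45 is 10:45 − 20 min = 10:25.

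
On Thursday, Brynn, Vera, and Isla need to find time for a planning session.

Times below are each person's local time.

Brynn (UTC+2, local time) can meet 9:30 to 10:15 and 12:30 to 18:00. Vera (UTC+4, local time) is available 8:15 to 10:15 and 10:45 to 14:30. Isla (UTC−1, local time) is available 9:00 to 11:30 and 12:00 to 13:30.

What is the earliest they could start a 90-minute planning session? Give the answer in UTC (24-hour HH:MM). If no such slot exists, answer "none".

Brynn → UTC: 07:30–08:15, 10:30–16:00.
Vera → UTC: 04:15–06:15, 06:45–10:30.
Isla → UTC: 10:00–12:30, 13:00–14:30.
Brynn ∩ Vera: 07:30–08:15.
Brynn ∩ Vera ∩ Isla: (none).
Windows ≥ 90 min: (none).

none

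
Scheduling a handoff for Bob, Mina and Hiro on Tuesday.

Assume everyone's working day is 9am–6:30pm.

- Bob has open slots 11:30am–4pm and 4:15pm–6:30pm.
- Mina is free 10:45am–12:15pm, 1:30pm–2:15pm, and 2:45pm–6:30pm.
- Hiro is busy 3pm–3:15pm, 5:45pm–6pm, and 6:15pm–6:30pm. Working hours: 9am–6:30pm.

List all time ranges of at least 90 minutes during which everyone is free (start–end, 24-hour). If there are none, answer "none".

16:15–17:45

Hiro free within 09:00–18:30: 09:00–15:00, 15:15–17:45, 18:00–18:15.
Bob ∩ Mina: 11:30–12:15, 13:30–14:15, 14:45–16:00, 16:15–18:30.
Bob ∩ Mina ∩ Hiro: 11:30–12:15, 13:30–14:15, 14:45–15:00, 15:15–16:00, 16:15–17:45, 18:00–18:15.
Windows ≥ 90 min: 16:15–17:45.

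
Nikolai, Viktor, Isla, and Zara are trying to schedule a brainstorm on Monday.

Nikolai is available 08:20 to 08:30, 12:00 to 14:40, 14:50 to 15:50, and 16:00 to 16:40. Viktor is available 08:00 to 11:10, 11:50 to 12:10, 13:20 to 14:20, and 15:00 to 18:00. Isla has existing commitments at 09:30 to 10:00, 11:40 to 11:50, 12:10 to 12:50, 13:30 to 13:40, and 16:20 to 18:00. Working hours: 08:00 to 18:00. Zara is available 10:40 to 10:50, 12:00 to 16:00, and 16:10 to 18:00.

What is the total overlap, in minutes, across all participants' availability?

120 minutes

Isla free within 08:00–18:00: 08:00–09:30, 10:00–11:40, 11:50–12:10, 12:50–13:30, 13:40–16:20.
Nikolai ∩ Viktor: 08:20–08:30, 12:00–12:10, 13:20–14:20, 15:00–15:50, 16:00–16:40.
Nikolai ∩ Viktor ∩ Isla: 08:20–08:30, 12:00–12:10, 13:20–13:30, 13:40–14:20, 15:00–15:50, 16:00–16:20.
Nikolai ∩ Viktor ∩ Isla ∩ Zara: 12:00–12:10, 13:20–13:30, 13:40–14:20, 15:00–15:50, 16:10–16:20.
Total common minutes: 10 + 10 + 40 + 50 + 10 = 120.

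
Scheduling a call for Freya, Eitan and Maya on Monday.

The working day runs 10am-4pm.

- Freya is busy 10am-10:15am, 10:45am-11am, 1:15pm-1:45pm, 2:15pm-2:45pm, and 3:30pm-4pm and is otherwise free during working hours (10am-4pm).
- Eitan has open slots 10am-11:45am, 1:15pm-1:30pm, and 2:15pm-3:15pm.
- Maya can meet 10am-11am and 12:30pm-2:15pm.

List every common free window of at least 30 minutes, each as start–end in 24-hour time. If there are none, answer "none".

10:15–10:45

Freya free within 10:00–16:00: 10:15–10:45, 11:00–13:15, 13:45–14:15, 14:45–15:30.
Freya ∩ Eitan: 10:15–10:45, 11:00–11:45, 14:45–15:15.
Freya ∩ Eitan ∩ Maya: 10:15–10:45.
Windows ≥ 30 min: 10:15–10:45.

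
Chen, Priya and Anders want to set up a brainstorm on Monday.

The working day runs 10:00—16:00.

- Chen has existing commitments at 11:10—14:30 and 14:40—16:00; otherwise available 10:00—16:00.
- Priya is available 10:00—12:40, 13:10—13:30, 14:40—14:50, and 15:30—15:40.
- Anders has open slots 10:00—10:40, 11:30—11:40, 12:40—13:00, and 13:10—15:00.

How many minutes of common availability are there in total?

40 minutes

Chen free within 10:00–16:00: 10:00–11:10, 14:30–14:40.
Chen ∩ Priya: 10:00–11:10.
Chen ∩ Priya ∩ Anders: 10:00–10:40.
Total common minutes: 40.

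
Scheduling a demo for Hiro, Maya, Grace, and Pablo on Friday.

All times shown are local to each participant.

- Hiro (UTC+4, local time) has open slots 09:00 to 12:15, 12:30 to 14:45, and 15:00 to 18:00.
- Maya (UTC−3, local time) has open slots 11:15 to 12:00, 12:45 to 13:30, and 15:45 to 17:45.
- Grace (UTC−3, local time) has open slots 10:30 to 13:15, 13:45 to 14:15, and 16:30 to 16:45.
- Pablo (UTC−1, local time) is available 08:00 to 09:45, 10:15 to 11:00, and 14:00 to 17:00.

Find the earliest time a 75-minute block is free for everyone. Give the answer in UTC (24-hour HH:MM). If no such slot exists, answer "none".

none

Hiro → UTC: 05:00–08:15, 08:30–10:45, 11:00–14:00.
Maya → UTC: 14:15–15:00, 15:45–16:30, 18:45–20:45.
Grace → UTC: 13:30–16:15, 16:45–17:15, 19:30–19:45.
Pablo → UTC: 09:00–10:45, 11:15–12:00, 15:00–18:00.
Hiro ∩ Maya: (none).
Hiro ∩ Maya ∩ Grace: (none).
Hiro ∩ Maya ∩ Grace ∩ Pablo: (none).
Windows ≥ 75 min: (none).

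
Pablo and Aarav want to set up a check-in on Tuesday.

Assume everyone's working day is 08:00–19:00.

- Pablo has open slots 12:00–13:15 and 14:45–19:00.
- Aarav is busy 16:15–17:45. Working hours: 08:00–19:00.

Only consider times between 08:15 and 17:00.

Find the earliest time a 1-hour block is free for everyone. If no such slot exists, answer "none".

12:00

Aarav free within 08:00–19:00: 08:00–16:15, 17:45–19:00.
Pablo ∩ Aarav: 12:00–13:15, 14:45–16:15, 17:45–19:00.
Restricted to 08:15–17:00: 12:00–13:15, 14:45–16:15.
Windows ≥ 60 min: 12:00–13:15, 14:45–16:15.
Earliest such window starts at 12:00.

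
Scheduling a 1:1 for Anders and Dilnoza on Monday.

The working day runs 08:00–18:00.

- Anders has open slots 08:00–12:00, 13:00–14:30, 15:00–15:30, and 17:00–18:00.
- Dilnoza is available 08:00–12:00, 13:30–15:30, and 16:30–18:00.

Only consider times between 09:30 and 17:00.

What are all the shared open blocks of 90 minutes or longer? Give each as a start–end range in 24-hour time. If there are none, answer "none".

09:30–12:00

Anders ∩ Dilnoza: 08:00–12:00, 13:30–14:30, 15:00–15:30, 17:00–18:00.
Restricted to 09:30–17:00: 09:30–12:00, 13:30–14:30, 15:00–15:30.
Windows ≥ 90 min: 09:30–12:00.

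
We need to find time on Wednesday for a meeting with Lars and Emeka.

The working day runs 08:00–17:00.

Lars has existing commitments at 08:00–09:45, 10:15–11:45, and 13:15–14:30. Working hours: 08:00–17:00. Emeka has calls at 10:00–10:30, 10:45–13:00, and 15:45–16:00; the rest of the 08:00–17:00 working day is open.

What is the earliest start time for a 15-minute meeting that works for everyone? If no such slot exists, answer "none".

Lars free within 08:00–17:00: 09:45–10:15, 11:45–13:15, 14:30–17:00.
Emeka free within 08:00–17:00: 08:00–10:00, 10:30–10:45, 13:00–15:45, 16:00–17:00.
Lars ∩ Emeka: 09:45–10:00, 13:00–13:15, 14:30–15:45, 16:00–17:00.
Windows ≥ 15 min: 09:45–10:00, 13:00–13:15, 14:30–15:45, 16:00–17:00.
Earliest such window starts at 09:45.

09:45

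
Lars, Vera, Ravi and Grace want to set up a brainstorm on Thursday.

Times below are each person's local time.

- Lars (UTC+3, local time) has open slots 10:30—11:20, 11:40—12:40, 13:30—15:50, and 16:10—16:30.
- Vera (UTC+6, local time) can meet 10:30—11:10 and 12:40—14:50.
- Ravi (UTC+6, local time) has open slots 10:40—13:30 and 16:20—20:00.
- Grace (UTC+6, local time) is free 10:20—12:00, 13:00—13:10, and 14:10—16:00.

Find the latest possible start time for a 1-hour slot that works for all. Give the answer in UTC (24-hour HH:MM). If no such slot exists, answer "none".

none

Lars → UTC: 07:30–08:20, 08:40–09:40, 10:30–12:50, 13:10–13:30.
Vera → UTC: 04:30–05:10, 06:40–08:50.
Ravi → UTC: 04:40–07:30, 10:20–14:00.
Grace → UTC: 04:20–06:00, 07:00–07:10, 08:10–10:00.
Lars ∩ Vera: 07:30–08:20, 08:40–08:50.
Lars ∩ Vera ∩ Ravi: (none).
Lars ∩ Vera ∩ Ravi ∩ Grace: (none).
Windows ≥ 60 min: (none).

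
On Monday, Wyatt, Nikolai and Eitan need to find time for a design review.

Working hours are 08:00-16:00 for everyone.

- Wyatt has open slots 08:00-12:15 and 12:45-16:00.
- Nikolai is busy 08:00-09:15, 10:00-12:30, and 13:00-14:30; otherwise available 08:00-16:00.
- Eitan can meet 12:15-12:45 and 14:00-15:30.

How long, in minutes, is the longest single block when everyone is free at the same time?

60 minutes

Nikolai free within 08:00–16:00: 09:15–10:00, 12:30–13:00, 14:30–16:00.
Wyatt ∩ Nikolai: 09:15–10:00, 12:45–13:00, 14:30–16:00.
Wyatt ∩ Nikolai ∩ Eitan: 14:30–15:30.
Single common window of 60 minutes.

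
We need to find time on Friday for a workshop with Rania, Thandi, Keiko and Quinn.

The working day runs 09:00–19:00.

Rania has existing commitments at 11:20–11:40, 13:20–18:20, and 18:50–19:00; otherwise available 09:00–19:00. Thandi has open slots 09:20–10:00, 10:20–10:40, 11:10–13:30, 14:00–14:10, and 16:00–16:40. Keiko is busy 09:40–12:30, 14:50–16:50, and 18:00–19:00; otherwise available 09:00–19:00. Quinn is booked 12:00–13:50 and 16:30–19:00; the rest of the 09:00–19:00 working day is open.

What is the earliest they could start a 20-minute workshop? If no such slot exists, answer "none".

09:20

Rania free within 09:00–19:00: 09:00–11:20, 11:40–13:20, 18:20–18:50.
Keiko free within 09:00–19:00: 09:00–09:40, 12:30–14:50, 16:50–18:00.
Quinn free within 09:00–19:00: 09:00–12:00, 13:50–16:30.
Rania ∩ Thandi: 09:20–10:00, 10:20–10:40, 11:10–11:20, 11:40–13:20.
Rania ∩ Thandi ∩ Keiko: 09:20–09:40, 12:30–13:20.
Rania ∩ Thandi ∩ Keiko ∩ Quinn: 09:20–09:40.
Windows ≥ 20 min: 09:20–09:40.
Earliest such window starts at 09:20.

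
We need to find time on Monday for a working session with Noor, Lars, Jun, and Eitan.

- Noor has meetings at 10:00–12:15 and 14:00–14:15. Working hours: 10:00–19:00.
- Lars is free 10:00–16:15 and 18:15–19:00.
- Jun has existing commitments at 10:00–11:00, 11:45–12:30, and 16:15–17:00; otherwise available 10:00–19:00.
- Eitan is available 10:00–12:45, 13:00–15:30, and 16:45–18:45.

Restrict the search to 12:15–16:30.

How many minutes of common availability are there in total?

150 minutes

Noor free within 10:00–19:00: 12:15–14:00, 14:15–19:00.
Jun free within 10:00–19:00: 11:00–11:45, 12:30–16:15, 17:00–19:00.
Noor ∩ Lars: 12:15–14:00, 14:15–16:15, 18:15–19:00.
Noor ∩ Lars ∩ Jun: 12:30–14:00, 14:15–16:15, 18:15–19:00.
Noor ∩ Lars ∩ Jun ∩ Eitan: 12:30–12:45, 13:00–14:00, 14:15–15:30, 18:15–18:45.
Restricted to 12:15–16:30: 12:30–12:45, 13:00–14:00, 14:15–15:30.
Total common minutes: 15 + 60 + 75 = 150.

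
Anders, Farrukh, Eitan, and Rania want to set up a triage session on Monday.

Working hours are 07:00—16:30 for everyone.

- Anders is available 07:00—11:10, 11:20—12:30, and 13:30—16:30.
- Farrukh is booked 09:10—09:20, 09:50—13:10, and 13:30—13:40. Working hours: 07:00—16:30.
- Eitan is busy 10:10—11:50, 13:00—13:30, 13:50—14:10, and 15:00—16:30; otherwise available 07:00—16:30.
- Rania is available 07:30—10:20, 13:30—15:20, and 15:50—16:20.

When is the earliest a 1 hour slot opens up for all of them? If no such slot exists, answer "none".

Farrukh free within 07:00–16:30: 07:00–09:10, 09:20–09:50, 13:10–13:30, 13:40–16:30.
Eitan free within 07:00–16:30: 07:00–10:10, 11:50–13:00, 13:30–13:50, 14:10–15:00.
Anders ∩ Farrukh: 07:00–09:10, 09:20–09:50, 13:40–16:30.
Anders ∩ Farrukh ∩ Eitan: 07:00–09:10, 09:20–09:50, 13:40–13:50, 14:10–15:00.
Anders ∩ Farrukh ∩ Eitan ∩ Rania: 07:30–09:10, 09:20–09:50, 13:40–13:50, 14:10–15:00.
Windows ≥ 60 min: 07:30–09:10.
Earliest such window starts at 07:30.

07:30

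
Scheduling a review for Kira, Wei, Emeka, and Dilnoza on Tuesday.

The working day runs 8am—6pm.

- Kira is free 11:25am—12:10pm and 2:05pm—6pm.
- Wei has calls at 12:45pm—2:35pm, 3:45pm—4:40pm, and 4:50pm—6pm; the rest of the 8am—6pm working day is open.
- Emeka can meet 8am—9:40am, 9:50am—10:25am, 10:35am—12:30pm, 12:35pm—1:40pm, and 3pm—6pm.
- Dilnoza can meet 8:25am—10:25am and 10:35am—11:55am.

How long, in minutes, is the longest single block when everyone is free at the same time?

30 minutes

Wei free within 08:00–18:00: 08:00–12:45, 14:35–15:45, 16:40–16:50.
Kira ∩ Wei: 11:25–12:10, 14:35–15:45, 16:40–16:50.
Kira ∩ Wei ∩ Emeka: 11:25–12:10, 15:00–15:45, 16:40–16:50.
Kira ∩ Wei ∩ Emeka ∩ Dilnoza: 11:25–11:55.
Single common window of 30 minutes.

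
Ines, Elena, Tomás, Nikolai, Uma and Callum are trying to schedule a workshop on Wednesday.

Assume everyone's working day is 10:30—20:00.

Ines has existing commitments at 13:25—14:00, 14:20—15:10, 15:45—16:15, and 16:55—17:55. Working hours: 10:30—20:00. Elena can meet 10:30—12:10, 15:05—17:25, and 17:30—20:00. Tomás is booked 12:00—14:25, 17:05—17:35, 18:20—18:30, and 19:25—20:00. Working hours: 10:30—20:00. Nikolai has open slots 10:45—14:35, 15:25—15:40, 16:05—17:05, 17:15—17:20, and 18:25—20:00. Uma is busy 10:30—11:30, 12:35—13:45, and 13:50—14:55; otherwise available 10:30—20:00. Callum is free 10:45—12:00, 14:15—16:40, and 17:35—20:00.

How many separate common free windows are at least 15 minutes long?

4

Ines free within 10:30–20:00: 10:30–13:25, 14:00–14:20, 15:10–15:45, 16:15–16:55, 17:55–20:00.
Tomás free within 10:30–20:00: 10:30–12:00, 14:25–17:05, 17:35–18:20, 18:30–19:25.
Uma free within 10:30–20:00: 11:30–12:35, 13:45–13:50, 14:55–20:00.
Ines ∩ Elena: 10:30–12:10, 15:10–15:45, 16:15–16:55, 17:55–20:00.
Ines ∩ Elena ∩ Tomás: 10:30–12:00, 15:10–15:45, 16:15–16:55, 17:55–18:20, 18:30–19:25.
Ines ∩ Elena ∩ Tomás ∩ Nikolai: 10:45–12:00, 15:25–15:40, 16:15–16:55, 18:30–19:25.
Ines ∩ Elena ∩ Tomás ∩ Nikolai ∩ Uma: 11:30–12:00, 15:25–15:40, 16:15–16:55, 18:30–19:25.
Ines ∩ Elena ∩ Tomás ∩ Nikolai ∩ Uma ∩ Callum: 11:30–12:00, 15:25–15:40, 16:15–16:40, 18:30–19:25.
Windows ≥ 15 min: 11:30–12:00, 15:25–15:40, 16:15–16:40, 18:30–19:25.
That's 4 windows.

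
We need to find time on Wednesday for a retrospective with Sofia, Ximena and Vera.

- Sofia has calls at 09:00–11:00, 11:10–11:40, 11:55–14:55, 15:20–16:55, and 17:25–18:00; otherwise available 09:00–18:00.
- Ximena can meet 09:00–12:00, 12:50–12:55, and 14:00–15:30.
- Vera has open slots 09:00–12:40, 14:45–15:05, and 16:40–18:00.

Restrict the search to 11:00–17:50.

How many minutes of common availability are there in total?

35 minutes

Sofia free within 09:00–18:00: 11:00–11:10, 11:40–11:55, 14:55–15:20, 16:55–17:25.
Sofia ∩ Ximena: 11:00–11:10, 11:40–11:55, 14:55–15:20.
Sofia ∩ Ximena ∩ Vera: 11:00–11:10, 11:40–11:55, 14:55–15:05.
Restricted to 11:00–17:50: 11:00–11:10, 11:40–11:55, 14:55–15:05.
Total common minutes: 10 + 15 + 10 = 35.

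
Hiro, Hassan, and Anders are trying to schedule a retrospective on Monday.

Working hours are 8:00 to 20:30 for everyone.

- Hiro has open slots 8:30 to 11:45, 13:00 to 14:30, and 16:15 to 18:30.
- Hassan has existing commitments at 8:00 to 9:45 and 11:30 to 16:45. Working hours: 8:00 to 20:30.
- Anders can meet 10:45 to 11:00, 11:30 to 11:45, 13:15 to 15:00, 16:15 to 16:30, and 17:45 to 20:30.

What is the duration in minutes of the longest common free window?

45 minutes

Hassan free within 08:00–20:30: 09:45–11:30, 16:45–20:30.
Hiro ∩ Hassan: 09:45–11:30, 16:45–18:30.
Hiro ∩ Hassan ∩ Anders: 10:45–11:00, 17:45–18:30.
Common window lengths: 15, 45 min; longest is 45.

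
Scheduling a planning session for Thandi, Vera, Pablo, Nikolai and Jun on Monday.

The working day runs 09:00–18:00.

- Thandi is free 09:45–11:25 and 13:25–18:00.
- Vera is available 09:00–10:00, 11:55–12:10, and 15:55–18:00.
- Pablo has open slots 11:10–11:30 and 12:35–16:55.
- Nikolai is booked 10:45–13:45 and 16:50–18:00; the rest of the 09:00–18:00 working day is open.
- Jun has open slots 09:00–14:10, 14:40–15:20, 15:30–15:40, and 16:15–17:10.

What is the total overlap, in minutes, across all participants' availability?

35 minutes

Nikolai free within 09:00–18:00: 09:00–10:45, 13:45–16:50.
Thandi ∩ Vera: 09:45–10:00, 15:55–18:00.
Thandi ∩ Vera ∩ Pablo: 15:55–16:55.
Thandi ∩ Vera ∩ Pablo ∩ Nikolai: 15:55–16:50.
Thandi ∩ Vera ∩ Pablo ∩ Nikolai ∩ Jun: 16:15–16:50.
Total common minutes: 35.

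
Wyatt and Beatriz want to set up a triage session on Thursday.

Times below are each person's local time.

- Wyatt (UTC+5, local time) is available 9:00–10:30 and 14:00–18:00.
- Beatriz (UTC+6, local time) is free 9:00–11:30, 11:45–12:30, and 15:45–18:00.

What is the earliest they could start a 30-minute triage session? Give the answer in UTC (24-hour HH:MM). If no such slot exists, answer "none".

Wyatt → UTC: 04:00–05:30, 09:00–13:00.
Beatriz → UTC: 03:00–05:30, 05:45–06:30, 09:45–12:00.
Wyatt ∩ Beatriz: 04:00–05:30, 09:45–12:00.
Windows ≥ 30 min: 04:00–05:30, 09:45–12:00.
Earliest such window starts at 04:00.

04:00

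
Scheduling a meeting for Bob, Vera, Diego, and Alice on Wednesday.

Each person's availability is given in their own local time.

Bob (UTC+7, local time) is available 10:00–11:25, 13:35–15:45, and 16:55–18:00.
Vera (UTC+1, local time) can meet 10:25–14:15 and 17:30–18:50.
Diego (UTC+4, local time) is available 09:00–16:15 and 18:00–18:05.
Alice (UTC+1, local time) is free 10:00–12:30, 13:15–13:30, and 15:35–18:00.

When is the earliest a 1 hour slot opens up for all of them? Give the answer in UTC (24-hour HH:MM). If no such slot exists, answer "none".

09:55

Bob → UTC: 03:00–04:25, 06:35–08:45, 09:55–11:00.
Vera → UTC: 09:25–13:15, 16:30–17:50.
Diego → UTC: 05:00–12:15, 14:00–14:05.
Alice → UTC: 09:00–11:30, 12:15–12:30, 14:35–17:00.
Bob ∩ Vera: 09:55–11:00.
Bob ∩ Vera ∩ Diego: 09:55–11:00.
Bob ∩ Vera ∩ Diego ∩ Alice: 09:55–11:00.
Windows ≥ 60 min: 09:55–11:00.
Earliest such window starts at 09:55.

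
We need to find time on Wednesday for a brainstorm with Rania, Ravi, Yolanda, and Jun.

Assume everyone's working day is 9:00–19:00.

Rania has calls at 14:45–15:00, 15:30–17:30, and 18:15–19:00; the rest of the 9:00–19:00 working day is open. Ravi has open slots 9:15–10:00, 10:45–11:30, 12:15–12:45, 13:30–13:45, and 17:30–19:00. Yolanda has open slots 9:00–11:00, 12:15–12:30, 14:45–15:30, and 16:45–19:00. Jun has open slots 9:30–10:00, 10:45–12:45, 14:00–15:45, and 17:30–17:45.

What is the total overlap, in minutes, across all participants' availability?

Rania free within 09:00–19:00: 09:00–14:45, 15:00–15:30, 17:30–18:15.
Rania ∩ Ravi: 09:15–10:00, 10:45–11:30, 12:15–12:45, 13:30–13:45, 17:30–18:15.
Rania ∩ Ravi ∩ Yolanda: 09:15–10:00, 10:45–11:00, 12:15–12:30, 17:30–18:15.
Rania ∩ Ravi ∩ Yolanda ∩ Jun: 09:30–10:00, 10:45–11:00, 12:15–12:30, 17:30–17:45.
Total common minutes: 30 + 15 + 15 + 15 = 75.

75 minutes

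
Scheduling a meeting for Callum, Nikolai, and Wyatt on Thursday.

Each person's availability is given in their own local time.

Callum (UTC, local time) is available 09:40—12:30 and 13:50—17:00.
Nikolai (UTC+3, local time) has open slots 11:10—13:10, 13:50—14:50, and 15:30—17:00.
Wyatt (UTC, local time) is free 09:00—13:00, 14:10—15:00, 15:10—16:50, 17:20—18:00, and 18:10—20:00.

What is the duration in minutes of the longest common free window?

60 minutes

Callum → UTC: 09:40–12:30, 13:50–17:00.
Nikolai → UTC: 08:10–10:10, 10:50–11:50, 12:30–14:00.
Wyatt → UTC: 09:00–13:00, 14:10–15:00, 15:10–16:50, 17:20–18:00, 18:10–20:00.
Callum ∩ Nikolai: 09:40–10:10, 10:50–11:50, 13:50–14:00.
Callum ∩ Nikolai ∩ Wyatt: 09:40–10:10, 10:50–11:50.
Common window lengths: 30, 60 min; longest is 60.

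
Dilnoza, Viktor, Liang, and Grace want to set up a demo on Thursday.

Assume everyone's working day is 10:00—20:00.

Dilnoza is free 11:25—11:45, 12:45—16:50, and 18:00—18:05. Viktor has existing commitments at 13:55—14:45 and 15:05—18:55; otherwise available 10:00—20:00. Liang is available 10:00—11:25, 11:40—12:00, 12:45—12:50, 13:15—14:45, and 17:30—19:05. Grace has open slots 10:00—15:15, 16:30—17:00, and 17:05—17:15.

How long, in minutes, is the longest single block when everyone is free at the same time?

40 minutes

Viktor free within 10:00–20:00: 10:00–13:55, 14:45–15:05, 18:55–20:00.
Dilnoza ∩ Viktor: 11:25–11:45, 12:45–13:55, 14:45–15:05.
Dilnoza ∩ Viktor ∩ Liang: 11:40–11:45, 12:45–12:50, 13:15–13:55.
Dilnoza ∩ Viktor ∩ Liang ∩ Grace: 11:40–11:45, 12:45–12:50, 13:15–13:55.
Common window lengths: 5, 5, 40 min; longest is 40.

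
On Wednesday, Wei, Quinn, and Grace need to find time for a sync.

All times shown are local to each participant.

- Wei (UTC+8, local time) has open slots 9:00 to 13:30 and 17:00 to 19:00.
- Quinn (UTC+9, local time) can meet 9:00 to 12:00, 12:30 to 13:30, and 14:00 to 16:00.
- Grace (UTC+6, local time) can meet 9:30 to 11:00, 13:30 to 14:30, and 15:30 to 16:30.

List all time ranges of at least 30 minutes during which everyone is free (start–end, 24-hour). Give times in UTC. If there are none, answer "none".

Wei → UTC: 01:00–05:30, 09:00–11:00.
Quinn → UTC: 00:00–03:00, 03:30–04:30, 05:00–07:00.
Grace → UTC: 03:30–05:00, 07:30–08:30, 09:30–10:30.
Wei ∩ Quinn: 01:00–03:00, 03:30–04:30, 05:00–05:30.
Wei ∩ Quinn ∩ Grace: 03:30–04:30.
Windows ≥ 30 min: 03:30–04:30.

03:30–04:30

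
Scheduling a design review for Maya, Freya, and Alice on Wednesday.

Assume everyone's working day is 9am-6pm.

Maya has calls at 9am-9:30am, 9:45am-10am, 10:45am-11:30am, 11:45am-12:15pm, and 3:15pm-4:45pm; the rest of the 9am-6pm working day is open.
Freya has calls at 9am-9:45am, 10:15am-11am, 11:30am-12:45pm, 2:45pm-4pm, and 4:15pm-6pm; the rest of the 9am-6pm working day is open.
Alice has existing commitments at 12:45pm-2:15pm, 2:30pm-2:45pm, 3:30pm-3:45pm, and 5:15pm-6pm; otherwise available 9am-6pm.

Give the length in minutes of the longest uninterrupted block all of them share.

15 minutes

Maya free within 09:00–18:00: 09:30–09:45, 10:00–10:45, 11:30–11:45, 12:15–15:15, 16:45–18:00.
Freya free within 09:00–18:00: 09:45–10:15, 11:00–11:30, 12:45–14:45, 16:00–16:15.
Alice free within 09:00–18:00: 09:00–12:45, 14:15–14:30, 14:45–15:30, 15:45–17:15.
Maya ∩ Freya: 10:00–10:15, 12:45–14:45.
Maya ∩ Freya ∩ Alice: 10:00–10:15, 14:15–14:30.
Common window lengths: 15, 15 min; longest is 15.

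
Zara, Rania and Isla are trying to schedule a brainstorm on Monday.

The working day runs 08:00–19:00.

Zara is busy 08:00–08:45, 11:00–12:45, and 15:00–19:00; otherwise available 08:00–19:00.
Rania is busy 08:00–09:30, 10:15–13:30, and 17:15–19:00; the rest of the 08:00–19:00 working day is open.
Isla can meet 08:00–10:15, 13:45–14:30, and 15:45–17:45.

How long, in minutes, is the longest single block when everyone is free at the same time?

Zara free within 08:00–19:00: 08:45–11:00, 12:45–15:00.
Rania free within 08:00–19:00: 09:30–10:15, 13:30–17:15.
Zara ∩ Rania: 09:30–10:15, 13:30–15:00.
Zara ∩ Rania ∩ Isla: 09:30–10:15, 13:45–14:30.
Common window lengths: 45, 45 min; longest is 45.

45 minutes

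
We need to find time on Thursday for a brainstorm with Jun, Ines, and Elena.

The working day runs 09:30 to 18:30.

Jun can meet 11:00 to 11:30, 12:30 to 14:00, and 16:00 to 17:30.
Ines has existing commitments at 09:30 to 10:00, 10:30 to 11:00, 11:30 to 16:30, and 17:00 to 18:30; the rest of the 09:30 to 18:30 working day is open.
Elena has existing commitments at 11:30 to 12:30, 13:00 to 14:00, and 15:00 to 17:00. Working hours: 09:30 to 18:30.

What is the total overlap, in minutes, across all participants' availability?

30 minutes

Ines free within 09:30–18:30: 10:00–10:30, 11:00–11:30, 16:30–17:00.
Elena free within 09:30–18:30: 09:30–11:30, 12:30–13:00, 14:00–15:00, 17:00–18:30.
Jun ∩ Ines: 11:00–11:30, 16:30–17:00.
Jun ∩ Ines ∩ Elena: 11:00–11:30.
Total common minutes: 30.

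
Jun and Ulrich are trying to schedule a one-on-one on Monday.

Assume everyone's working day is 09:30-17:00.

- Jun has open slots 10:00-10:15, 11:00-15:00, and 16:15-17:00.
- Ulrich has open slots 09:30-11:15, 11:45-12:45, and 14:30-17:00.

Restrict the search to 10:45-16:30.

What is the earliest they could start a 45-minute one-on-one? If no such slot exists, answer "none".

11:45

Jun ∩ Ulrich: 10:00–10:15, 11:00–11:15, 11:45–12:45, 14:30–15:00, 16:15–17:00.
Restricted to 10:45–16:30: 11:00–11:15, 11:45–12:45, 14:30–15:00, 16:15–16:30.
Windows ≥ 45 min: 11:45–12:45.
Earliest such window starts at 11:45.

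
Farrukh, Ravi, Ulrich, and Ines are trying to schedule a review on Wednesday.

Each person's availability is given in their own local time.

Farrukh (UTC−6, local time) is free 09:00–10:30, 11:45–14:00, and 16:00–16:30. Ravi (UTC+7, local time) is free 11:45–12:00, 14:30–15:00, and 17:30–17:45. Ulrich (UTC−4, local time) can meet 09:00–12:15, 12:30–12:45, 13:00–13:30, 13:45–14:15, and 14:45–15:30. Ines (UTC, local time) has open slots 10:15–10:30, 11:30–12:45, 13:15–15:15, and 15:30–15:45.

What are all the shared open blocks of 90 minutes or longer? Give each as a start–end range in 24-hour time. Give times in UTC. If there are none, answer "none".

Farrukh → UTC: 15:00–16:30, 17:45–20:00, 22:00–22:30.
Ravi → UTC: 04:45–05:00, 07:30–08:00, 10:30–10:45.
Ulrich → UTC: 13:00–16:15, 16:30–16:45, 17:00–17:30, 17:45–18:15, 18:45–19:30.
Ines → UTC: 10:15–10:30, 11:30–12:45, 13:15–15:15, 15:30–15:45.
Farrukh ∩ Ravi: (none).
Farrukh ∩ Ravi ∩ Ulrich: (none).
Farrukh ∩ Ravi ∩ Ulrich ∩ Ines: (none).
Windows ≥ 90 min: (none).

none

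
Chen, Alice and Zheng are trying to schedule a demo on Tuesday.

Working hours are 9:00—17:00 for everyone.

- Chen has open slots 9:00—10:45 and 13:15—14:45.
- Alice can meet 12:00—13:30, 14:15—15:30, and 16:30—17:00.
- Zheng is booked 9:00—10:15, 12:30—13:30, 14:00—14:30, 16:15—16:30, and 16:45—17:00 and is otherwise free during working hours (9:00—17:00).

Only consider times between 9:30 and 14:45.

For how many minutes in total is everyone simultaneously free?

Zheng free within 09:00–17:00: 10:15–12:30, 13:30–14:00, 14:30–16:15, 16:30–16:45.
Chen ∩ Alice: 13:15–13:30, 14:15–14:45.
Chen ∩ Alice ∩ Zheng: 14:30–14:45.
Restricted to 09:30–14:45: 14:30–14:45.
Total common minutes: 15.

15 minutes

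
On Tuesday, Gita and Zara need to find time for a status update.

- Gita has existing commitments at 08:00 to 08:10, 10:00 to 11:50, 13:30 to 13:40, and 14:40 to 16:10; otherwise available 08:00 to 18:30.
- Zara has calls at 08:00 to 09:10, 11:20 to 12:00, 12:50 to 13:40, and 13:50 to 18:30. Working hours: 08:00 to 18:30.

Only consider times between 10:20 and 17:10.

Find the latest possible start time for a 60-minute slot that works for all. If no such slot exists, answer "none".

Gita free within 08:00–18:30: 08:10–10:00, 11:50–13:30, 13:40–14:40, 16:10–18:30.
Zara free within 08:00–18:30: 09:10–11:20, 12:00–12:50, 13:40–13:50.
Gita ∩ Zara: 09:10–10:00, 12:00–12:50, 13:40–13:50.
Restricted to 10:20–17:10: 12:00–12:50, 13:40–13:50.
Windows ≥ 60 min: (none).

none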